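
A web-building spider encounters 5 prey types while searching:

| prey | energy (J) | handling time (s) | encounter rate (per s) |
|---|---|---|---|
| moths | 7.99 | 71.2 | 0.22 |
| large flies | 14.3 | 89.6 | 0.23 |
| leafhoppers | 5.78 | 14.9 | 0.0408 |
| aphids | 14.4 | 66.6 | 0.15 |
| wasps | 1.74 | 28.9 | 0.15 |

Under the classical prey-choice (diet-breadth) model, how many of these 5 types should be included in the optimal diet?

Profitabilities (E/h, J/s): leafhoppers 0.388, aphids 0.216, large flies 0.16, moths 0.112, wasps 0.0602. Add prey in this order while the next type's profitability exceeds the intake rate on those already taken.
Rate on top 1: 0.1467. aphids: 0.216 > 0.1467 → include.
Rate on top 2: 0.2066. large flies: 0.16 < 0.2066 → exclude; stop.
Optimal diet: leafhoppers, aphids — 2 of 5 types.

2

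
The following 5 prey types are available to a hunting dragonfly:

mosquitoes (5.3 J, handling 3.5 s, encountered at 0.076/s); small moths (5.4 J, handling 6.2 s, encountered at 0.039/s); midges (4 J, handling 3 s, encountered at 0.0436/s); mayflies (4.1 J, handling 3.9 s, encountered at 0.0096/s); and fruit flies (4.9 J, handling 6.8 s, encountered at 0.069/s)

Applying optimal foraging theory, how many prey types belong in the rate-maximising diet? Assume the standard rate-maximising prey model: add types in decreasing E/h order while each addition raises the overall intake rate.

5

Profitabilities (E/h, J/s): mosquitoes 1.51, midges 1.33, mayflies 1.05, small moths 0.871, fruit flies 0.721. Add prey in this order while the next type's profitability exceeds the intake rate on those already taken.
Rate on top 1: 0.3182. midges: 1.33 > 0.3182 → include.
Rate on top 2: 0.4132. mayflies: 1.05 > 0.4132 → include.
Rate on top 3: 0.4299. small moths: 0.871 > 0.4299 → include.
Rate on top 4: 0.4935. fruit flies: 0.721 > 0.4935 → include.
Optimal diet: mosquitoes, midges, mayflies, small moths, fruit flies — 5 of 5 types.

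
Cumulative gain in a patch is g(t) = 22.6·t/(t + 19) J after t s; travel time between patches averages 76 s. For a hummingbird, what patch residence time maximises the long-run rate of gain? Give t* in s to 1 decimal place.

By the marginal value theorem, leave when the instantaneous gain rate g'(t) equals the habitat-wide average g(t)/(T + t).
g'(t) = 22.6·19/(t + 19)². Setting 22.6·19/(t+19)² = 22.6t/[(t+19)(76+t)] gives 19(76+t) = t(t+19), so t² = 19×76 = 1444.
t* = √1444 = 38 s.

38.0 s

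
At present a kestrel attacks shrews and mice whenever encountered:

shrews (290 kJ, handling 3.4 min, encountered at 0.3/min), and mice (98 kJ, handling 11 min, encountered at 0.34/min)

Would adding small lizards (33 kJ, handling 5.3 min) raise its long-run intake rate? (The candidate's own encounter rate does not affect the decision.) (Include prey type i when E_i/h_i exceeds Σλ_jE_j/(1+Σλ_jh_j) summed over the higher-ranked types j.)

Current rate: (0.3×290 + 0.34×98)/(1 + 0.3×3.4 + 0.34×11) = 20.89 kJ/min.
Profitability of small lizards: 33/5.3 = 6.226 kJ/min.
Since 6.226 < R, time spent handling small lizards is better spent searching.

No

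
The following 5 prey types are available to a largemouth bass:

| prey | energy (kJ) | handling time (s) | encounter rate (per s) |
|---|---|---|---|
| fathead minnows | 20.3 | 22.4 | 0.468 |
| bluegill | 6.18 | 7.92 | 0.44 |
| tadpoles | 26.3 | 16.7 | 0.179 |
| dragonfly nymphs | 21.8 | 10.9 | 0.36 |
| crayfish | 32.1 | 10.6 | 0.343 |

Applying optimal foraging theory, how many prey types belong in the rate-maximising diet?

1

E/h in descending order: crayfish 3.03, dragonfly nymphs 2, tadpoles 1.57, fathead minnows 0.906, bluegill 0.78 kJ/s. The optimal diet is the largest prefix of this list for which every included type satisfies E_i/h_i > R on the types above it.
Rate on top 1: 2.375. dragonfly nymphs: 2 < 2.375 → exclude; stop.
Optimal diet: crayfish — 1 of 5 types.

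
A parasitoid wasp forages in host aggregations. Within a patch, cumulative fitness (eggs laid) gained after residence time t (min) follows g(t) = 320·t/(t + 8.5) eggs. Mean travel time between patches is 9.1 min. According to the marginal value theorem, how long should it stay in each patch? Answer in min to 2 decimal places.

Maximise g(t)/(T+t): set derivative to zero → g'(t)(T+t) = g(t).
g'(t) = 320·8.5/(t + 8.5)². Setting 320·8.5/(t+8.5)² = 320t/[(t+8.5)(9.1+t)] gives 8.5(9.1+t) = t(t+8.5), so t² = 8.5×9.1 = 77.35.
t* = √77.35 = 8.795 min.

8.79 min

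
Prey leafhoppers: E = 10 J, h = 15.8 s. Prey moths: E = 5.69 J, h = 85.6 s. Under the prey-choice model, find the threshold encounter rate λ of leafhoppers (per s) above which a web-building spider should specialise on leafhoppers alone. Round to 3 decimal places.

0.007 per s

At the threshold, the rate on leafhoppers alone equals the profitability of moths: λ·10/(1 + λ·15.8) = 5.69/85.6 = 0.06647.
Rearranging, λ(10 − 0.06647×15.8) = 0.06647, so λ = 0.06647/8.95 = 0.007427 per s.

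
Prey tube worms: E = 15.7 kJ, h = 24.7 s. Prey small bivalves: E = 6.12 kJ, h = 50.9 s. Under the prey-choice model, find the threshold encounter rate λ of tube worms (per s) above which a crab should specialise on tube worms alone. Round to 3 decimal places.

The zero-one rule: include small bivalves iff E₂/h₂ > λE₁/(1+λh₁). Equality gives the switch point.
λE₁h₂ = E₂ + λE₂h₁ ⇒ λ = E₂/(E₁h₂ − E₂h₁) = 6.12/(799.1 − 151.2) = 0.009445 per s.

0.009 per s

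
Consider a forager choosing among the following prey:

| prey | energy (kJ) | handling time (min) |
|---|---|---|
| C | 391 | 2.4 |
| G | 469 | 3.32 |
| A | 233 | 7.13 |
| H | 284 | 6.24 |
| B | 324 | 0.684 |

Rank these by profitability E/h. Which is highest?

In descending order of E/h:
B: 324/0.684 = 474 kJ/min
C: 391/2.4 = 163 kJ/min
G: 469/3.32 = 141 kJ/min
H: 284/6.24 = 45.5 kJ/min
A: 233/7.13 = 32.7 kJ/min

B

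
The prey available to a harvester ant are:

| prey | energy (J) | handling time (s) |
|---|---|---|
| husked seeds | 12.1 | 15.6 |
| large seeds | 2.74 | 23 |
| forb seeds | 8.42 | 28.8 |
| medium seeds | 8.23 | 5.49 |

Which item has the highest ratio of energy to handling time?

Profitability E/h (J/s): husked seeds = 12.1/15.6 = 0.776, large seeds = 2.74/23 = 0.119, forb seeds = 8.42/28.8 = 0.292, medium seeds = 8.23/5.49 = 1.5.
Ranked: medium seeds > husked seeds > forb seeds > large seeds.

medium seeds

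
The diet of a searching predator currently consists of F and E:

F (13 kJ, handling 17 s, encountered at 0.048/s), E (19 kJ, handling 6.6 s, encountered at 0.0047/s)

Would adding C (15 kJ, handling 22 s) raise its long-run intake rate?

Yes

Current rate: (0.048×13 + 0.0047×19)/(1 + 0.048×17 + 0.0047×6.6) = 0.3862 kJ/s.
Profitability of C: 15/22 = 0.6818 kJ/s.
0.6818 > 0.3862, so adding C raises the average — include it.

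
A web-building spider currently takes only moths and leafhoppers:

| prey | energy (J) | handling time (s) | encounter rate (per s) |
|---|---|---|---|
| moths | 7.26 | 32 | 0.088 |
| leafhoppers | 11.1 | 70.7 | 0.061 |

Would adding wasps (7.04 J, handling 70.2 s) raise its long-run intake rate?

No

Intake rate on the current diet: R = (0.088×7.26 + 0.061×11.1) / (1 + 0.088×32 + 0.061×70.7) = 1.316/8.129 = 0.1619 J/s.
Profitability of wasps: 7.04/70.2 = 0.1003 J/s.
0.1003 < 0.1619, so adding wasps would lower the average — exclude it.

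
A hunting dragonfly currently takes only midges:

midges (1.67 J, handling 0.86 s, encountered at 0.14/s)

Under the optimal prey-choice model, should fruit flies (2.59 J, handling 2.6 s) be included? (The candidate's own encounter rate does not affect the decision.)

On midges alone, R = ΣλE/(1+Σλh) = 0.2338/1.12 = 0.2087 J/s.
fruit flies: E/h = 2.59/2.6 = 0.9962 J/s.
0.9962 > 0.2087, so adding fruit flies raises the average — include it.

Yes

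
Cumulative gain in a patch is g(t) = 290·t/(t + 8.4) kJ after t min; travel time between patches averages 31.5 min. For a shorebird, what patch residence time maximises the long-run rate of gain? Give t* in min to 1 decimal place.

16.3 min

Maximise g(t)/(T+t): set derivative to zero → g'(t)(T+t) = g(t).
g'(t) = 290·8.4/(t + 8.4)². Setting 290·8.4/(t+8.4)² = 290t/[(t+8.4)(31.5+t)] gives 8.4(31.5+t) = t(t+8.4), so t² = 8.4×31.5 = 264.6.
t* = √264.6 = 16.27 min.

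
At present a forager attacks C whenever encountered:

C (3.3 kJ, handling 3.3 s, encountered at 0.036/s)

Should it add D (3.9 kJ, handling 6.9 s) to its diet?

Intake rate on the current diet: R = (0.036×3.3) / (1 + 0.036×3.3) = 0.1188/1.119 = 0.1062 kJ/s.
Profitability of D: 3.9/6.9 = 0.5652 kJ/s.
Since 0.5652 > R, including D increases the long-run rate.

Yes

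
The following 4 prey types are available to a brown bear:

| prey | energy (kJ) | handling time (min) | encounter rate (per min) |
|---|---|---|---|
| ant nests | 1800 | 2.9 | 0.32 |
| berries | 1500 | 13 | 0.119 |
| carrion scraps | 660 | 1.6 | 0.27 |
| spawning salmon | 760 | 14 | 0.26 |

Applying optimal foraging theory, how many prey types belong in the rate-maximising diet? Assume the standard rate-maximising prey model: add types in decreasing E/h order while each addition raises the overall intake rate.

Rank by E/h (kJ/min): ant nests 621, carrion scraps 412, berries 115, spawning salmon 54.3. Include each in turn until the next type's E/h falls below the running intake rate.
Rate on top 1: 298.8. carrion scraps: 412 > 298.8 → include.
Rate on top 2: 319.6. berries: 115 < 319.6 → exclude; stop.
Optimal diet: ant nests, carrion scraps — 2 of 4 types.

2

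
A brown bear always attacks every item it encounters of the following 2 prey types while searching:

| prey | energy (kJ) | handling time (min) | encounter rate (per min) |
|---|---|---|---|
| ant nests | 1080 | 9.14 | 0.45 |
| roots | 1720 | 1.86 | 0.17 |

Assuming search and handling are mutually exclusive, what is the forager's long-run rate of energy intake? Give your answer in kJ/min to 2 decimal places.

R = (0.45×1080 + 0.17×1720) / (1 + 0.45×9.14 + 0.17×1.86) = 778.4/5.429 = 143.4 kJ/min.

143.37 kJ/min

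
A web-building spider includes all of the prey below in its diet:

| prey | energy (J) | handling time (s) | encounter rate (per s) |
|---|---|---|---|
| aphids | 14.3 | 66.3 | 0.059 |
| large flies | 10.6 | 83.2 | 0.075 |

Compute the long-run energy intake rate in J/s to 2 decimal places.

R = Σλ_iE_i / (1 + Σλ_ih_i)
Numerator: 0.059×14.3 + 0.075×10.6 = 1.639
Denominator: 1 + 0.059×66.3 + 0.075×83.2 = 11.15
R = 1.639/11.15 = 0.1469 J/s

0.15 J/s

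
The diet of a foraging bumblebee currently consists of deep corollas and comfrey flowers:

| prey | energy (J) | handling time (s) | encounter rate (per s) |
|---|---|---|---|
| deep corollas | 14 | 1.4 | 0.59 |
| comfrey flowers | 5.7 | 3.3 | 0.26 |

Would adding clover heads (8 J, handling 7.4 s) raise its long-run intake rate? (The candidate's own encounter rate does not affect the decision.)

No

Intake rate on the current diet: R = (0.59×14 + 0.26×5.7) / (1 + 0.59×1.4 + 0.26×3.3) = 9.742/2.684 = 3.63 J/s.
Profitability of clover heads: 8/7.4 = 1.081 J/s.
Since 1.081 < R, time spent handling clover heads is better spent searching.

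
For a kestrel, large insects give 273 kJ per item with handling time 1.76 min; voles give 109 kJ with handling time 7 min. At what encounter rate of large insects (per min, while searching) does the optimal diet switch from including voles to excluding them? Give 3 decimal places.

Drop voles once their profitability E₂/h₂ falls below the rate achievable on large insects alone: E₂/h₂ = λE₁/(1 + λh₁).
Solve for λ: λE₁h₂ = E₂(1 + λh₁) → λ(E₁h₂ − E₂h₁) = E₂ → λ = E₂/(E₁h₂ − E₂h₁).
λ = 109/(273×7 − 109×1.76) = 109/1719 = 0.0634 per min.

0.063 per min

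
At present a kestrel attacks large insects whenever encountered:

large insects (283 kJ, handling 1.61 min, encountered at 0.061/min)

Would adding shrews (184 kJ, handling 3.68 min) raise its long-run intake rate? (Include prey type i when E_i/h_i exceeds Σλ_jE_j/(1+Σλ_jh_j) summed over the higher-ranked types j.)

Intake rate on the current diet: R = (0.061×283) / (1 + 0.061×1.61) = 17.26/1.098 = 15.72 kJ/min.
Profitability of shrews: 184/3.68 = 50 kJ/min.
50 > 15.72, so adding shrews raises the average — include it.

Yes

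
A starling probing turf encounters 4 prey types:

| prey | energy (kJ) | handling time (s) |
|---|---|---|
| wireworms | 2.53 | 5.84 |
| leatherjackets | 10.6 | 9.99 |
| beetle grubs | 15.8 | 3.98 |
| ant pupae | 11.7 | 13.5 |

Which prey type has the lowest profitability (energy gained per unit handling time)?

Profitability E/h (kJ/s): wireworms = 2.53/5.84 = 0.433, leatherjackets = 10.6/9.99 = 1.06, beetle grubs = 15.8/3.98 = 3.97, ant pupae = 11.7/13.5 = 0.867.
Ranked: beetle grubs > leatherjackets > ant pupae > wireworms.

wireworms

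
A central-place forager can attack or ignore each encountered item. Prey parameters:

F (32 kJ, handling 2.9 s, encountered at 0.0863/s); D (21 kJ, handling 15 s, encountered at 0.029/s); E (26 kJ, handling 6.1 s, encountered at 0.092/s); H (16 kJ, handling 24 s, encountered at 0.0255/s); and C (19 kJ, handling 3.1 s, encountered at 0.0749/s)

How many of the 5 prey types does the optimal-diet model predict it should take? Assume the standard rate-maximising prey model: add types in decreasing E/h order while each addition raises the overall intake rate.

3

Profitabilities (E/h, kJ/s): F 11, C 6.13, E 4.26, D 1.4, H 0.667. Add prey in this order while the next type's profitability exceeds the intake rate on those already taken.
Rate on top 1: 2.209. C: 6.13 > 2.209 → include.
Rate on top 2: 2.823. E: 4.26 > 2.823 → include.
Rate on top 3: 3.218. D: 1.4 < 3.218 → exclude; stop.
Optimal diet: F, C, E — 3 of 5 types.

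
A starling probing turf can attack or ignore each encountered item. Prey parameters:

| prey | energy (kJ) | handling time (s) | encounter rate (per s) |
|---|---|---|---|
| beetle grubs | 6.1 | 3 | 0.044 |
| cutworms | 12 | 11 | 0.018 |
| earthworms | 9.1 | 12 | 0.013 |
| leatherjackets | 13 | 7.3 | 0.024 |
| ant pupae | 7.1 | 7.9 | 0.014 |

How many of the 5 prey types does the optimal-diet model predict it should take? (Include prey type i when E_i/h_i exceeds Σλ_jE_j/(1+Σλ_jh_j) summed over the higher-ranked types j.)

5

E/h in descending order: beetle grubs 2.03, leatherjackets 1.78, cutworms 1.09, ant pupae 0.899, earthworms 0.758 kJ/s. The optimal diet is the largest prefix of this list for which every included type satisfies E_i/h_i > R on the types above it.
Rate on top 1: 0.2371. leatherjackets: 1.78 > 0.2371 → include.
Rate on top 2: 0.444. cutworms: 1.09 > 0.444 → include.
Rate on top 3: 0.5291. ant pupae: 0.899 > 0.5291 → include.
Rate on top 4: 0.5544. earthworms: 0.758 > 0.5544 → include.
Optimal diet: beetle grubs, leatherjackets, cutworms, ant pupae, earthworms — 5 of 5 types.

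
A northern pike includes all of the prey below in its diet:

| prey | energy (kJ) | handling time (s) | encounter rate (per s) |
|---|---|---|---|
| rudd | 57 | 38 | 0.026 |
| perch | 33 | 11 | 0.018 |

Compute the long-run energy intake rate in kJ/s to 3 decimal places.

R = Σλ_iE_i / (1 + Σλ_ih_i)
Numerator: 0.026×57 + 0.018×33 = 2.076
Denominator: 1 + 0.026×38 + 0.018×11 = 2.186
R = 2.076/2.186 = 0.9497 kJ/s

0.950 kJ/s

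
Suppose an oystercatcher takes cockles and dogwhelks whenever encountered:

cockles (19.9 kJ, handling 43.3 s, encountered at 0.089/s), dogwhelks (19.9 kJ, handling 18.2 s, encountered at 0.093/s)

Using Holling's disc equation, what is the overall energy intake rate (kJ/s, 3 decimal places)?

Energy encountered per unit search time: 0.089×19.9 + 0.093×19.9 = 3.622 kJ/s.
Handling time per unit search time: 0.089×43.3 + 0.093×18.2 = 5.546.
Rate = 3.622/(1 + 5.546) = 0.5533 kJ/s.

0.553 kJ/s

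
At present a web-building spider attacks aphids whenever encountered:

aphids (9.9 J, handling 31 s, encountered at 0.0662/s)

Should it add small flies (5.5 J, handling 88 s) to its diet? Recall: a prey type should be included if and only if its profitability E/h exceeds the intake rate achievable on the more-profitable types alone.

Current rate: (0.0662×9.9)/(1 + 0.0662×31) = 0.2147 J/s.
Profitability of small flies: 5.5/88 = 0.0625 J/s.
0.0625 < 0.2147, so adding small flies would lower the average — exclude it.

No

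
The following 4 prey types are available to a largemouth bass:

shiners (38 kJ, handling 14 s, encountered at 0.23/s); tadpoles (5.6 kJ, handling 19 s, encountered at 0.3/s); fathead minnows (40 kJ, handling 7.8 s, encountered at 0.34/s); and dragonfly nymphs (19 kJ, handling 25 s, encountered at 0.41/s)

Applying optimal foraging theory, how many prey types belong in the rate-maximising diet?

Profitabilities (E/h, kJ/s): fathead minnows 5.13, shiners 2.71, dragonfly nymphs 0.76, tadpoles 0.295. Add prey in this order while the next type's profitability exceeds the intake rate on those already taken.
Rate on top 1: 3.724. shiners: 2.71 < 3.724 → exclude; stop.
Optimal diet: fathead minnows — 1 of 4 types.

1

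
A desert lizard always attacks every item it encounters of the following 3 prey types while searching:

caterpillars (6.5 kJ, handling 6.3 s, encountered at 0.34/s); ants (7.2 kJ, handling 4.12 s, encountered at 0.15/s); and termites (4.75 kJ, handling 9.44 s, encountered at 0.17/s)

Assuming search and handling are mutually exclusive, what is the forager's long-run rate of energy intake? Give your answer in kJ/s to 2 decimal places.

R = (0.34×6.5 + 0.15×7.2 + 0.17×4.75) / (1 + 0.34×6.3 + 0.15×4.12 + 0.17×9.44) = 4.098/5.365 = 0.7638 kJ/s.

0.76 kJ/s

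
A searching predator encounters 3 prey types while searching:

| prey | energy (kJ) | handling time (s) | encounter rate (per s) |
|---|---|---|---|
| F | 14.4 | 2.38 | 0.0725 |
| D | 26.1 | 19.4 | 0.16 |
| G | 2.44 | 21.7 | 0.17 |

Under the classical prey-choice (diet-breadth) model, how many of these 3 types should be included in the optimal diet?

2

E/h in descending order: F 6.05, D 1.35, G 0.112 kJ/s. The optimal diet is the largest prefix of this list for which every included type satisfies E_i/h_i > R on the types above it.
Rate on top 1: 0.8904. D: 1.35 > 0.8904 → include.
Rate on top 2: 1.221. G: 0.112 < 1.221 → exclude; stop.
Optimal diet: F, D — 2 of 3 types.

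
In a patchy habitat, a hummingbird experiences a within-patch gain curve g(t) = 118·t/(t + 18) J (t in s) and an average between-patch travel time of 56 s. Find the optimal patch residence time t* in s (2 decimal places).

31.75 s

Optimal t* satisfies g'(t*) = g(t*)/(T + t*).
g'(t) = 118·18/(t + 18)². Setting 118·18/(t+18)² = 118t/[(t+18)(56+t)] gives 18(56+t) = t(t+18), so t² = 18×56 = 1008.
t* = √1008 = 31.75 s.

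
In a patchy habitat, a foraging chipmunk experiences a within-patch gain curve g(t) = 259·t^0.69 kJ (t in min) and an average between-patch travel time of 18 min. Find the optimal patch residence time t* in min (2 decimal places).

By the marginal value theorem, leave when the instantaneous gain rate g'(t) equals the habitat-wide average g(t)/(T + t).
g'(t) = 0.69·259·t^-0.31. Setting 0.69·259·t^-0.31 = 259·t^0.69/(18+t) gives 0.69(18+t) = t, so 0.31·t = 0.69×18.
t* = 0.69×18/0.31 = 40.06 min.

40.06 min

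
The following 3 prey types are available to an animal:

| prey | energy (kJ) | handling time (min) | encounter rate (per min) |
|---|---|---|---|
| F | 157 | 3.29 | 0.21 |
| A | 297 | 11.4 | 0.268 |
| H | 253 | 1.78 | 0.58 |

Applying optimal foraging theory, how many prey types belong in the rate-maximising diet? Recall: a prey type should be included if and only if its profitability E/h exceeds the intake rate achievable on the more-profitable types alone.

1

Profitabilities (E/h, kJ/min): H 142, F 47.7, A 26.1. Add prey in this order while the next type's profitability exceeds the intake rate on those already taken.
Rate on top 1: 72.2. F: 47.7 < 72.2 → exclude; stop.
Optimal diet: H — 1 of 3 types.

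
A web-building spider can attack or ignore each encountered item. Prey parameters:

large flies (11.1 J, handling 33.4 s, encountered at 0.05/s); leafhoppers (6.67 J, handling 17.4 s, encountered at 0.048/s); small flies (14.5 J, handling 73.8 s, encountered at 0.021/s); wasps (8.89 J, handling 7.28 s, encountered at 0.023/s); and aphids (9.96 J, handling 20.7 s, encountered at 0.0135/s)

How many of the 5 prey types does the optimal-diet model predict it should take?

Rank by E/h (J/s): wasps 1.22, aphids 0.481, leafhoppers 0.383, large flies 0.332, small flies 0.196. Include each in turn until the next type's E/h falls below the running intake rate.
Rate on top 1: 0.1751. aphids: 0.481 > 0.1751 → include.
Rate on top 2: 0.2342. leafhoppers: 0.383 > 0.2342 → include.
Rate on top 3: 0.2888. large flies: 0.332 > 0.2888 → include.
Rate on top 4: 0.3072. small flies: 0.196 < 0.3072 → exclude; stop.
Optimal diet: wasps, aphids, leafhoppers, large flies — 4 of 5 types.

4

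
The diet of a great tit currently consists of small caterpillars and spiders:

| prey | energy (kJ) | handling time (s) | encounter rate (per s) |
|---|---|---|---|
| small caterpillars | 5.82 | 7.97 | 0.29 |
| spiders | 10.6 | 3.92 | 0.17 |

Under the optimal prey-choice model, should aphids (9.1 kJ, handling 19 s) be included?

No

Intake rate on the current diet: R = (0.29×5.82 + 0.17×10.6) / (1 + 0.29×7.97 + 0.17×3.92) = 3.49/3.978 = 0.8773 kJ/s.
Profitability of aphids: 9.1/19 = 0.4789 kJ/s.
0.4789 < 0.8773, so adding aphids would lower the average — exclude it.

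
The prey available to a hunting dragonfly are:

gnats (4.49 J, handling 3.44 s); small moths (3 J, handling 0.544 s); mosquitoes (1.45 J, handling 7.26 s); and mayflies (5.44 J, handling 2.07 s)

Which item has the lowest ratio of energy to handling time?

mosquitoes

Profitability E/h (J/s): gnats = 4.49/3.44 = 1.31, small moths = 3/0.544 = 5.51, mosquitoes = 1.45/7.26 = 0.2, mayflies = 5.44/2.07 = 2.63.
Ranked: small moths > mayflies > gnats > mosquitoes.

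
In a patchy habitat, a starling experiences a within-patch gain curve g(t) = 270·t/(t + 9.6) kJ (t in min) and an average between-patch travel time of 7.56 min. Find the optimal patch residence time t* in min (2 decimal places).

8.52 min

By the marginal value theorem, leave when the instantaneous gain rate g'(t) equals the habitat-wide average g(t)/(T + t).
g'(t) = 270·9.6/(t + 9.6)². Setting 270·9.6/(t+9.6)² = 270t/[(t+9.6)(7.56+t)] gives 9.6(7.56+t) = t(t+9.6), so t² = 9.6×7.56 = 72.58.
t* = √72.58 = 8.519 min.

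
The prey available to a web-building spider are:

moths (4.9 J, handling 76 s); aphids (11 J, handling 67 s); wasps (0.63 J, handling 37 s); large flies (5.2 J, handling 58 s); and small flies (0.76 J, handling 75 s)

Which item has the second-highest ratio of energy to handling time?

In descending order of E/h:
aphids: 11/67 = 0.164 J/s
large flies: 5.2/58 = 0.0897 J/s
moths: 4.9/76 = 0.0645 J/s
wasps: 0.63/37 = 0.017 J/s
small flies: 0.76/75 = 0.0101 J/s

large flies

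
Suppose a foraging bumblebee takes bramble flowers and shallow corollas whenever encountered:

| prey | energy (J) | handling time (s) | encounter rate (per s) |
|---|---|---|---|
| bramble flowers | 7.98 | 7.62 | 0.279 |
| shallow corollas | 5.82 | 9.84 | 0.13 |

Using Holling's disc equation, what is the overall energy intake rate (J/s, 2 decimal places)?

0.68 J/s

Energy encountered per unit search time: 0.279×7.98 + 0.13×5.82 = 2.983 J/s.
Handling time per unit search time: 0.279×7.62 + 0.13×9.84 = 3.405.
Rate = 2.983/(1 + 3.405) = 0.6772 J/s.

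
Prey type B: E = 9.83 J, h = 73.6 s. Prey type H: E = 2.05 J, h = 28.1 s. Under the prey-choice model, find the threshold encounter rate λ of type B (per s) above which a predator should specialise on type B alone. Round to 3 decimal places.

0.016 per s

The zero-one rule: include type H iff E₂/h₂ > λE₁/(1+λh₁). Equality gives the switch point.
λE₁h₂ = E₂ + λE₂h₁ ⇒ λ = E₂/(E₁h₂ − E₂h₁) = 2.05/(276.2 − 150.9) = 0.01636 per s.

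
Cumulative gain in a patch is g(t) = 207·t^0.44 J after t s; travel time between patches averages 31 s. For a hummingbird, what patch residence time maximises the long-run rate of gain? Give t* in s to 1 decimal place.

24.4 s

Maximise g(t)/(T+t): set derivative to zero → g'(t)(T+t) = g(t).
g'(t) = 0.44·207·t^-0.56. Setting 0.44·207·t^-0.56 = 207·t^0.44/(31+t) gives 0.44(31+t) = t, so 0.56·t = 0.44×31.
t* = 0.44×31/0.56 = 24.36 s.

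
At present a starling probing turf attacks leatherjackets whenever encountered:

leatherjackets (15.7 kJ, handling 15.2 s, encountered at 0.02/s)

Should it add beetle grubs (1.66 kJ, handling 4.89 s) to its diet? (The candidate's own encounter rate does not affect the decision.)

Yes

Intake rate on the current diet: R = (0.02×15.7) / (1 + 0.02×15.2) = 0.314/1.304 = 0.2408 kJ/s.
Profitability of beetle grubs: 1.66/4.89 = 0.3395 kJ/s.
0.3395 > 0.2408, so adding beetle grubs raises the average — include it.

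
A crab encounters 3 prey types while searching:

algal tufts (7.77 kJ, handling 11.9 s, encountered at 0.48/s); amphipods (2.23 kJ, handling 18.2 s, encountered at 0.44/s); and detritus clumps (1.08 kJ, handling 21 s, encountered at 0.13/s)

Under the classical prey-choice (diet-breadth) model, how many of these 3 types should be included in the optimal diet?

Rank by E/h (kJ/s): algal tufts 0.653, amphipods 0.123, detritus clumps 0.0514. Include each in turn until the next type's E/h falls below the running intake rate.
Rate on top 1: 0.5557. amphipods: 0.123 < 0.5557 → exclude; stop.
Optimal diet: algal tufts — 1 of 3 types.

1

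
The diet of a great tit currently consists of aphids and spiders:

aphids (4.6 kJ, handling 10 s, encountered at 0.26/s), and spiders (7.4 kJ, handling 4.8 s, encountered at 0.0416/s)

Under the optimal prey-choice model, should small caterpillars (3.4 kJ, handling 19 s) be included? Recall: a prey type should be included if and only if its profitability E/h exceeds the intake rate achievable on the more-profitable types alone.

Intake rate on the current diet: R = (0.26×4.6 + 0.0416×7.4) / (1 + 0.26×10 + 0.0416×4.8) = 1.504/3.8 = 0.3958 kJ/s.
Profitability of small caterpillars: 3.4/19 = 0.1789 kJ/s.
0.1789 < 0.3958, so adding small caterpillars would lower the average — exclude it.

No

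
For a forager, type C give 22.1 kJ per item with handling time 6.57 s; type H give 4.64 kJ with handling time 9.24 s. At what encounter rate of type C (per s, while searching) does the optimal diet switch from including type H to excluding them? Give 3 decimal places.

0.027 per s

Drop type H once their profitability E₂/h₂ falls below the rate achievable on type C alone: E₂/h₂ = λE₁/(1 + λh₁).
Solve for λ: λE₁h₂ = E₂(1 + λh₁) → λ(E₁h₂ − E₂h₁) = E₂ → λ = E₂/(E₁h₂ − E₂h₁).
λ = 4.64/(22.1×9.24 − 4.64×6.57) = 4.64/173.7 = 0.02671 per s.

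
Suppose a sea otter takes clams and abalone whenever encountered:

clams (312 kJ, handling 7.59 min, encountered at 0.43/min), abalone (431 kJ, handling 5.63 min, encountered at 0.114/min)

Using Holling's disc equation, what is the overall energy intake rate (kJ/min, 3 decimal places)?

37.365 kJ/min

Energy encountered per unit search time: 0.43×312 + 0.114×431 = 183.3 kJ/min.
Handling time per unit search time: 0.43×7.59 + 0.114×5.63 = 3.906.
Rate = 183.3/(1 + 3.906) = 37.36 kJ/min.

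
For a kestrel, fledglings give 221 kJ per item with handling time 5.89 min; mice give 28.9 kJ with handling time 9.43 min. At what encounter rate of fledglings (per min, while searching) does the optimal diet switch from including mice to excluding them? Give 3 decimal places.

The zero-one rule: include mice iff E₂/h₂ > λE₁/(1+λh₁). Equality gives the switch point.
λE₁h₂ = E₂ + λE₂h₁ ⇒ λ = E₂/(E₁h₂ − E₂h₁) = 28.9/(2084 − 170.2) = 0.0151 per min.

0.015 per min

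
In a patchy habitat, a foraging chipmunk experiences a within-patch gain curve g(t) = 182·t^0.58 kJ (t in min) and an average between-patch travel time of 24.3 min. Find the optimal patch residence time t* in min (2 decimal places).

Optimal t* satisfies g'(t*) = g(t*)/(T + t*).
g'(t) = 0.58·182·t^-0.42. Setting 0.58·182·t^-0.42 = 182·t^0.58/(24.3+t) gives 0.58(24.3+t) = t, so 0.42·t = 0.58×24.3.
t* = 0.58×24.3/0.42 = 33.56 min.

33.56 min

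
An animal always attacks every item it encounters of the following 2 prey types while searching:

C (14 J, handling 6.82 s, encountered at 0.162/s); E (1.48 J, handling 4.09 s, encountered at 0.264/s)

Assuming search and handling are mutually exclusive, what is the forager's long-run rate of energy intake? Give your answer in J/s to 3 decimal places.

0.835 J/s

R = (0.162×14 + 0.264×1.48) / (1 + 0.162×6.82 + 0.264×4.09) = 2.659/3.185 = 0.8349 J/s.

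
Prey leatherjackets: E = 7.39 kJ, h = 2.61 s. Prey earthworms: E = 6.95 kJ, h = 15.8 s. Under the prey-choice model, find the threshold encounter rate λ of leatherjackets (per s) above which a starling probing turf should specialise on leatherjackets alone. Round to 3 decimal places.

0.070 per s

Drop earthworms once their profitability E₂/h₂ falls below the rate achievable on leatherjackets alone: E₂/h₂ = λE₁/(1 + λh₁).
Solve for λ: λE₁h₂ = E₂(1 + λh₁) → λ(E₁h₂ − E₂h₁) = E₂ → λ = E₂/(E₁h₂ − E₂h₁).
λ = 6.95/(7.39×15.8 − 6.95×2.61) = 6.95/98.62 = 0.07047 per s.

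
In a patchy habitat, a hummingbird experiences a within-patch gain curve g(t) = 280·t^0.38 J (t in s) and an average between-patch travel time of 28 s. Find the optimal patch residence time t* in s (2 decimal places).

By the marginal value theorem, leave when the instantaneous gain rate g'(t) equals the habitat-wide average g(t)/(T + t).
g'(t) = 0.38·280·t^-0.62. Setting 0.38·280·t^-0.62 = 280·t^0.38/(28+t) gives 0.38(28+t) = t, so 0.62·t = 0.38×28.
t* = 0.38×28/0.62 = 17.16 s.

17.16 s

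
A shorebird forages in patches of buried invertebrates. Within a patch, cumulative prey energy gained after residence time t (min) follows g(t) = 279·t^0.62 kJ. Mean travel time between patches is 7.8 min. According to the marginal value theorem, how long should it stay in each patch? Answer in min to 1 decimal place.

Optimal t* satisfies g'(t*) = g(t*)/(T + t*).
g'(t) = 0.62·279·t^-0.38. Setting 0.62·279·t^-0.38 = 279·t^0.62/(7.8+t) gives 0.62(7.8+t) = t, so 0.38·t = 0.62×7.8.
t* = 0.62×7.8/0.38 = 12.73 min.

12.7 min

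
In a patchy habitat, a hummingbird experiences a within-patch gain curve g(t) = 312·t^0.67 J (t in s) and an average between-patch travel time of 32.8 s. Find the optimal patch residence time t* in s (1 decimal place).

Maximise g(t)/(T+t): set derivative to zero → g'(t)(T+t) = g(t).
g'(t) = 0.67·312·t^-0.33. Setting 0.67·312·t^-0.33 = 312·t^0.67/(32.8+t) gives 0.67(32.8+t) = t, so 0.33·t = 0.67×32.8.
t* = 0.67×32.8/0.33 = 66.59 s.

66.6 s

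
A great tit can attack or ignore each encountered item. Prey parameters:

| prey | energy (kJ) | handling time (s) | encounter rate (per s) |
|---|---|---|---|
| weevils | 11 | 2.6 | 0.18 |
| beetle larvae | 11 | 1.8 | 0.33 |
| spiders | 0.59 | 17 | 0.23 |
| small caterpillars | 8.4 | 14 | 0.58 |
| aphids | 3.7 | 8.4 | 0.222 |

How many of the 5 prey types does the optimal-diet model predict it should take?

2

Profitabilities (E/h, kJ/s): beetle larvae 6.11, weevils 4.23, small caterpillars 0.6, aphids 0.44, spiders 0.0347. Add prey in this order while the next type's profitability exceeds the intake rate on those already taken.
Rate on top 1: 2.277. weevils: 4.23 > 2.277 → include.
Rate on top 2: 2.721. small caterpillars: 0.6 < 2.721 → exclude; stop.
Optimal diet: beetle larvae, weevils — 2 of 5 types.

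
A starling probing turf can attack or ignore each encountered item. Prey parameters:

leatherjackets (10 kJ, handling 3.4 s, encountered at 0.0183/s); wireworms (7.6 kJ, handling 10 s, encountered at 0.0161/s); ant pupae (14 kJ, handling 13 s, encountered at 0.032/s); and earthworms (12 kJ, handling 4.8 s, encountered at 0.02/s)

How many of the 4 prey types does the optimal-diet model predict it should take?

4

Profitabilities (E/h, kJ/s): leatherjackets 2.94, earthworms 2.5, ant pupae 1.08, wireworms 0.76. Add prey in this order while the next type's profitability exceeds the intake rate on those already taken.
Rate on top 1: 0.1723. earthworms: 2.5 > 0.1723 → include.
Rate on top 2: 0.3652. ant pupae: 1.08 > 0.3652 → include.
Rate on top 3: 0.5533. wireworms: 0.76 > 0.5533 → include.
Optimal diet: leatherjackets, earthworms, ant pupae, wireworms — 4 of 4 types.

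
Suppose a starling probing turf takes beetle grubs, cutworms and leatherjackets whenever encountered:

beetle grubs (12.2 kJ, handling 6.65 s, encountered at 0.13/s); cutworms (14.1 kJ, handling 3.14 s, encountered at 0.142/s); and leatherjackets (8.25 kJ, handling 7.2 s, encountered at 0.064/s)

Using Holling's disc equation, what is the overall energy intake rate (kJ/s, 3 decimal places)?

R = (0.13×12.2 + 0.142×14.1 + 0.064×8.25) / (1 + 0.13×6.65 + 0.142×3.14 + 0.064×7.2) = 4.116/2.771 = 1.485 kJ/s.

1.485 kJ/s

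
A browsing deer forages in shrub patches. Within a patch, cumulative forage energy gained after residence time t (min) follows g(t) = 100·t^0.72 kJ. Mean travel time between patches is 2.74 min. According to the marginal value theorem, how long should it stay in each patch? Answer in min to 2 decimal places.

Optimal t* satisfies g'(t*) = g(t*)/(T + t*).
g'(t) = 0.72·100·t^-0.28. Setting 0.72·100·t^-0.28 = 100·t^0.72/(2.74+t) gives 0.72(2.74+t) = t, so 0.28·t = 0.72×2.74.
t* = 0.72×2.74/0.28 = 7.046 min.

7.05 min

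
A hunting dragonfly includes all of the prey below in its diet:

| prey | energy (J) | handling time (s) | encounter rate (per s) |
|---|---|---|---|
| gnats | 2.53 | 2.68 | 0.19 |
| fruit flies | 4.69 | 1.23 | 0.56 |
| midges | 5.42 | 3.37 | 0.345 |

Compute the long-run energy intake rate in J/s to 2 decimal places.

1.48 J/s

Energy encountered per unit search time: 0.19×2.53 + 0.56×4.69 + 0.345×5.42 = 4.977 J/s.
Handling time per unit search time: 0.19×2.68 + 0.56×1.23 + 0.345×3.37 = 2.361.
Rate = 4.977/(1 + 2.361) = 1.481 J/s.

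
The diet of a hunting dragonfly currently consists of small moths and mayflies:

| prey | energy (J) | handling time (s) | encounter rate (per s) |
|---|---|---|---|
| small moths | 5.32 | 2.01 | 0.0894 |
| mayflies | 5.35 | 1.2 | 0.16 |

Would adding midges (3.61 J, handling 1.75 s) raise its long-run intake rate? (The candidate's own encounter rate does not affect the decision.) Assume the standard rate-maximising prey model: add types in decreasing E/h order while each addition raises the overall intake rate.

Intake rate on the current diet: R = (0.0894×5.32 + 0.16×5.35) / (1 + 0.0894×2.01 + 0.16×1.2) = 1.332/1.372 = 0.9708 J/s.
midges: E/h = 3.61/1.75 = 2.063 J/s.
2.063 > 0.9708, so adding midges raises the average — include it.

Yes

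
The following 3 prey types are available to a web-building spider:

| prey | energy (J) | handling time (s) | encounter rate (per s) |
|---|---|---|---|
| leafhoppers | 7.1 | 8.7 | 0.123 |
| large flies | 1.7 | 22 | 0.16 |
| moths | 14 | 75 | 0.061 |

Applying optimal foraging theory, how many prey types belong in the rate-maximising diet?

Rank by E/h (J/s): leafhoppers 0.816, moths 0.187, large flies 0.0773. Include each in turn until the next type's E/h falls below the running intake rate.
Rate on top 1: 0.4219. moths: 0.187 < 0.4219 → exclude; stop.
Optimal diet: leafhoppers — 1 of 3 types.

1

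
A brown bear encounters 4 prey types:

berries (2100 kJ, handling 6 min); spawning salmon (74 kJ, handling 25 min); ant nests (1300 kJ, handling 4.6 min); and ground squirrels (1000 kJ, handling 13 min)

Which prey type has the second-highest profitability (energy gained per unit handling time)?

ant nests

In descending order of E/h:
berries: 2100/6 = 350 kJ/min
ant nests: 1300/4.6 = 283 kJ/min
ground squirrels: 1000/13 = 76.9 kJ/min
spawning salmon: 74/25 = 2.96 kJ/min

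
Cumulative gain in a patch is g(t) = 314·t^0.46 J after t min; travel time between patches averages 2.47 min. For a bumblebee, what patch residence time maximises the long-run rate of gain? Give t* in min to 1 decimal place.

Maximise g(t)/(T+t): set derivative to zero → g'(t)(T+t) = g(t).
g'(t) = 0.46·314·t^-0.54. Setting 0.46·314·t^-0.54 = 314·t^0.46/(2.47+t) gives 0.46(2.47+t) = t, so 0.54·t = 0.46×2.47.
t* = 0.46×2.47/0.54 = 2.104 min.

2.1 min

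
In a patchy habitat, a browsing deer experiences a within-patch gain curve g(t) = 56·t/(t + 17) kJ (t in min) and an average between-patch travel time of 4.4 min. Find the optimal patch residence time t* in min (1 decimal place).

Optimal t* satisfies g'(t*) = g(t*)/(T + t*).
g'(t) = 56·17/(t + 17)². Setting 56·17/(t+17)² = 56t/[(t+17)(4.4+t)] gives 17(4.4+t) = t(t+17), so t² = 17×4.4 = 74.8.
t* = √74.8 = 8.649 min.

8.6 min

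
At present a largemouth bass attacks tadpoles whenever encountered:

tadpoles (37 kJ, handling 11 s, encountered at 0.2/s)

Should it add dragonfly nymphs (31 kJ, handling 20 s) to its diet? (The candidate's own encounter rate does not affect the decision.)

No

On tadpoles alone, R = ΣλE/(1+Σλh) = 7.4/3.2 = 2.312 kJ/s.
dragonfly nymphs: E/h = 31/20 = 1.55 kJ/s.
Since 1.55 < R, time spent handling dragonfly nymphs is better spent searching.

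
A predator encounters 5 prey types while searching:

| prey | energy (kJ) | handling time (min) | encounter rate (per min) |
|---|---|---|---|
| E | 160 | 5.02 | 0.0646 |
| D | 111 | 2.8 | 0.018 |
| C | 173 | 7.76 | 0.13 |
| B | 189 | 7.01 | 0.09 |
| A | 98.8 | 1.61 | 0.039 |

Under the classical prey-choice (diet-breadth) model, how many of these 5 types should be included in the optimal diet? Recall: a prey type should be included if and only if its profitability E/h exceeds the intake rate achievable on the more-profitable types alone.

Rank by E/h (kJ/min): A 61.4, D 39.6, E 31.9, B 27, C 22.3. Include each in turn until the next type's E/h falls below the running intake rate.
Rate on top 1: 3.626. D: 39.6 > 3.626 → include.
Rate on top 2: 5.256. E: 31.9 > 5.256 → include.
Rate on top 3: 11.26. B: 27 > 11.26 → include.
Rate on top 4: 16.05. C: 22.3 > 16.05 → include.
Optimal diet: A, D, E, B, C — 5 of 5 types.

5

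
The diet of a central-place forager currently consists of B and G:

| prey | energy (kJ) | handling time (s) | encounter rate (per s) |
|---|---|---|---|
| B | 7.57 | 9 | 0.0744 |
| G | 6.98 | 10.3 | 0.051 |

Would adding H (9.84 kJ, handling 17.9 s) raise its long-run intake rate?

On B and G alone, R = ΣλE/(1+Σλh) = 0.9192/2.195 = 0.4188 kJ/s.
H: E/h = 9.84/17.9 = 0.5497 kJ/s.
0.5497 > 0.4188, so adding H raises the average — include it.

Yes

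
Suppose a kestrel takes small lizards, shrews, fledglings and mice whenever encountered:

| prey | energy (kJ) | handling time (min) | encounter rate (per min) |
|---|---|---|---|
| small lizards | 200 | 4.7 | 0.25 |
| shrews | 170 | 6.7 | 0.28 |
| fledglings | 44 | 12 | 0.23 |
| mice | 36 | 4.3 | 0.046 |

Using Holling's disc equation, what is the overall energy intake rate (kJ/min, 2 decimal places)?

15.61 kJ/min

R = Σλ_iE_i / (1 + Σλ_ih_i)
Numerator: 0.25×200 + 0.28×170 + 0.23×44 + 0.046×36 = 109.4
Denominator: 1 + 0.25×4.7 + 0.28×6.7 + 0.23×12 + 0.046×4.3 = 7.009
R = 109.4/7.009 = 15.61 kJ/min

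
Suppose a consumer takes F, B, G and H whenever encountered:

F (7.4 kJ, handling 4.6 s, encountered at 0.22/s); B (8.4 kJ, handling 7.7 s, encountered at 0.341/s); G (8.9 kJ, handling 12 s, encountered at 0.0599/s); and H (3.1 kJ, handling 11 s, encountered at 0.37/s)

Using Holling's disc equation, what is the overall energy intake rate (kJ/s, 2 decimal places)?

R = (0.22×7.4 + 0.341×8.4 + 0.0599×8.9 + 0.37×3.1) / (1 + 0.22×4.6 + 0.341×7.7 + 0.0599×12 + 0.37×11) = 6.173/9.427 = 0.6548 kJ/s.

0.65 kJ/s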